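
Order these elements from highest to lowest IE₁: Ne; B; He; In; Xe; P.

He > Ne > Xe > P > B > In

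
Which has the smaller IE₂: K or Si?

Si

IE_2 is the cost of taking one more electron from the +1 cation: K⁺ is the bare [Ar] core; Si⁺ still has 3 valence electrons.
Pulling an electron out of a noble-gas core costs far more than removing a remaining valence electron, so K sits at the high end of IE_2.
Tabulated IE_2 (kJ/mol): K 3052, Si 1577.
So the second ionization energies run Si < K.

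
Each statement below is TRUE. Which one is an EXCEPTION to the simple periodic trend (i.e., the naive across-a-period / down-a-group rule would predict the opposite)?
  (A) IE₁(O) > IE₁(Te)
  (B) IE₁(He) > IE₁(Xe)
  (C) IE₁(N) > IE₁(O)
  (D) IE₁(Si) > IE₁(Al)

(C)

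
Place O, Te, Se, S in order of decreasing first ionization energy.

O > S > Se > Te

O is in period 2, group 16; S is in period 3, group 16; Se is in period 4, group 16; Te is in period 5, group 16.
Across a period the outer electron is held more tightly (higher IE₁); down a group it sits in a higher shell, more shielded, and comes off more easily.
All are in group 16, so first ionization energy increases up the group.
So from highest to lowest: O > S > Se > Te.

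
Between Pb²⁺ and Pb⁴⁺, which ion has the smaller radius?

Pb⁴⁺

Both ions have Z = 82 protons, but Pb⁴⁺ has lost more electrons, so its remaining electrons feel a larger effective nuclear charge per electron and are pulled in more tightly.
Higher positive charge → smaller ion, so Pb²⁺ > Pb⁴⁺.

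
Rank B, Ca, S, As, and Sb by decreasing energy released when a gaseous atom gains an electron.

S, Sb, As, B, Ca

B is in period 2, group 13; S is in period 3, group 16; Ca is in period 4, group 2; As is in period 4, group 15; Sb is in period 5, group 15.
Atoms with high Z_eff and room in the valence shell (especially the halogens) have the most exothermic electron affinities.
These span different periods and groups, so the two trends combine.
B > Ca: both effects reinforce here, so B is clearly the higher of the two.
As > B: period and group pull opposite ways; the across-period shift dominates (78 vs 27 kJ/mol).
Sb > As: this pair runs against the simple trend — see the exception note.
S > Sb: both effects reinforce here, so S is clearly the higher of the two.
Note the exception: Sb has a higher electron affinity than As, contrary to the simple trend — both are half-filled np³, but the pairing/repulsion penalty for the added electron shrinks as the p orbitals become larger and more diffuse down the group, and for Sb that outweighs the weaker nuclear attraction.
Approximate values (kJ/mol): B 27, S 200, Ca 2, As 78, Sb 103.
So from highest to lowest: S > Sb > As > B > Ca.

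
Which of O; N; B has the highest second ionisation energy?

O

IE_2 is the cost of taking one more electron from the +1 cation: O⁺ still has 5 valence electrons; N⁺ still has 4 valence electrons; B⁺ still has 2 valence electrons.
All are still removing valence electrons, so compare the +1 ions as you would atoms: IE_2 generally rises across a period (higher Z_eff) and falls down a group (larger shell), subject to the usual subshell exceptions.
Valence configurations: O⁺ [He]2s²2p³, N⁺ [He]2s²2p², B⁺ [He]2s².
Tabulated IE_2 (kJ/mol): O 3388, N 2856, B 2427.
Putting it together, IE_2: B < N < O.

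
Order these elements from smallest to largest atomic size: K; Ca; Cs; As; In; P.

P < As < In < Ca < K < Cs

Radius decreases left→right (rising Z_eff, same n) and increases top→bottom (higher n).
These span different periods and groups, so the two trends combine.
As > P: they share group 15; the group trend gives As the larger value.
In > As: both effects reinforce here, so In is clearly the larger of the two.
Ca > In: period and group pull opposite ways; the across-period shift dominates (171 vs 142 pm).
K > Ca: K lies to the left of Ca in period 4, so the across-period effect alone puts K larger.
Cs > K: Cs sits below K in group 1, so the down-group effect alone puts Cs larger.
Tabulated atomic radius (pm): P 111, K 196, Ca 171, As 121, In 142, Cs 232.
So from smallest to largest: P < As < In < Ca < K < Cs.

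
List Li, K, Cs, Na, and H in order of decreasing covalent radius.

H is in period 1, group 1; Li is in period 2, group 1; Na is in period 3, group 1; K is in period 4, group 1; Cs is in period 6, group 1.
Moving right in a period, electrons are added to the same shell under a stronger nuclear pull, so atoms get smaller; moving down, a new shell is opened and atoms get larger.
All are in group 1, so atomic radius increases down the group.
So from largest to smallest: Cs > K > Na > Li > H.

Cs > K > Na > Li > H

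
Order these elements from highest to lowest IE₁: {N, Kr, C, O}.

N > Kr > O > C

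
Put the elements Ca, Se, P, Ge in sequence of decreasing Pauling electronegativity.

Se, P, Ge, Ca

Electronegativity increases across a period and decreases down a group, tracking effective nuclear charge and atomic size.
Neither a single period nor a single group — weigh both effects.
Ge > Ca: Ge lies to the right of Ca in period 4, so the across-period effect alone puts Ge higher.
P > Ge: both effects reinforce here, so P is clearly the higher of the two.
Se > P: period and group pull opposite ways; the across-period shift dominates (2.55 vs 2.19).
For reference (Pauling): P 2.19, Ca 1.00, Ge 2.01, Se 2.55.
So from highest to lowest: Se > P > Ge > Ca.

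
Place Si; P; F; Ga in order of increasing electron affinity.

Ga < P < Si < F

F is in period 2, group 17; Si is in period 3, group 14; P is in period 3, group 15; Ga is in period 4, group 13.
Atoms with high Z_eff and room in the valence shell (especially the halogens) have the most exothermic electron affinities.
Neither a single period nor a single group — weigh both effects.
P > Ga: both effects reinforce here, so P is clearly the higher of the two.
Si > P: this pair runs against the simple trend — see the exception note.
F > Si: relative to Si, both the across-period and down-group shifts push F's electron affinity up.
Note the exception: Si has a higher electron affinity than P, contrary to the simple trend — adding an electron to P's half-filled 3p³ is unfavourable, so Si (3p²) has the more exothermic EA.
For reference (kJ/mol): F 328, Si 134, P 72, Ga 29.
So from lowest to highest: Ga < P < Si < F.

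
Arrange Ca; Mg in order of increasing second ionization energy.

Ca < Mg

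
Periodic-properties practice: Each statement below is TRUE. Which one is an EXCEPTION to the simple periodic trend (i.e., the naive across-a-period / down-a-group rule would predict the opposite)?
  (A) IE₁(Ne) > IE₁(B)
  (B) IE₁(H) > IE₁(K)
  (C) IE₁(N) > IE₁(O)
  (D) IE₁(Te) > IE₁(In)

(C)

The general trend: IE₁ increases across a period and decreases down a group.
(A) Ne (period 2, group 18) vs B (period 2, group 13): the stated order agrees with the simple trend.
(B) H (period 1, group 1) vs K (period 4, group 1): the stated order agrees with the simple trend.
(C) N (period 2, group 15) vs O (period 2, group 16): the stated order contradicts the simple trend.
(D) Te (period 5, group 16) vs In (period 5, group 13): the stated order agrees with the simple trend.
The exception is (C): pairing an electron in O's 2p⁴ costs repulsion energy, so O ionizes more easily than half-filled N (2p³).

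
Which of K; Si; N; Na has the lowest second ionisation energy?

The second ionization energy removes an electron from the +1 ion. For each element: K⁺ is the bare [Ar] core; Si⁺ still has 3 valence electrons; N⁺ still has 4 valence electrons; Na⁺ is the bare [Ne] core.
Breaking into a closed-shell core is much more expensive than removing a leftover valence electron — K and Na have the largest IE_2 here.
Valence configurations: Si⁺ [Ne]3s²3p¹, N⁺ [He]2s²2p².
Approximate IE_2 values (kJ/mol): K 3052, Si 1577, N 2856, Na 4562.
Overall IE_2 order: Si < N < K < Na.

Si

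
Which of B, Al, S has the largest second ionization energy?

Consider each +1 ion: B⁺ still has 2 valence electrons; Al⁺ still has 2 valence electrons; S⁺ still has 5 valence electrons.
All are still removing valence electrons, so compare the +1 ions as you would atoms: IE_2 generally rises across a period (higher Z_eff) and falls down a group (larger shell), subject to the usual subshell exceptions.
Valence configurations: B⁺ [He]2s², Al⁺ [Ne]3s², S⁺ [Ne]3s²3p³.
The numbers (kJ/mol): B 2427, Al 1817, S 2252.
So the second ionization energies run Al < S < B.

B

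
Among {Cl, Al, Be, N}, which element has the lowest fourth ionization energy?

Cl

Consider each +3 ion: Cl³⁺ still has 4 valence electrons; Al³⁺ is the bare [Ne] core; Be³⁺ is already 1 electron into the core; N³⁺ still has 2 valence electrons.
Core electrons are held far more tightly than valence electrons, so Al and Be top the IE_4 order.
Valence configurations: Cl³⁺ [Ne]3s²3p², N³⁺ [He]2s².
Approximate IE_4 values (kJ/mol): Cl 5159, Al 11577, Be 21007, N 7475.
So the fourth ionization energies run Cl < N < Al < Be.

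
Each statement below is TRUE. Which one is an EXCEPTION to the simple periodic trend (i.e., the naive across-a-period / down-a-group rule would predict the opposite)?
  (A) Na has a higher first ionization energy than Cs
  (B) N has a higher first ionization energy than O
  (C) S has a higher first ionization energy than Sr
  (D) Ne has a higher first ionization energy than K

(B)

The general trend: first ionization energy increases across a period and decreases down a group.
(A) Na (period 3, group 1) vs Cs (period 6, group 1): the stated order agrees with the simple trend.
(B) N (period 2, group 15) vs O (period 2, group 16): the stated order contradicts the simple trend.
(C) S (period 3, group 16) vs Sr (period 5, group 2): the stated order agrees with the simple trend.
(D) Ne (period 2, group 18) vs K (period 4, group 1): the stated order agrees with the simple trend.
The exception is (B): pairing an electron in O's 2p⁴ costs repulsion energy, so O ionizes more easily than half-filled N (2p³).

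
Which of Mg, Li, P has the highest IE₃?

After 2 electrons have been removed, what remains? Mg²⁺ is the bare [Ne] core; Li²⁺ is already 1 electron into the core; P²⁺ still has 3 valence electrons.
Pulling an electron out of a noble-gas core costs far more than removing a remaining valence electron, so Mg and Li sit at the high end of IE_3.
Approximate IE_3 values (kJ/mol): Mg 7733, Li 11815, P 2914.
Hence IE_3: P < Mg < Li.

Li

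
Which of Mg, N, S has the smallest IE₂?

Mg

IE_2 is the cost of taking one more electron from the +1 cation: Mg⁺ still has 1 valence electron; N⁺ still has 4 valence electrons; S⁺ still has 5 valence electrons.
All are still removing valence electrons, so compare the +1 ions as you would atoms: IE_2 generally rises across a period (higher Z_eff) and falls down a group (larger shell), subject to the usual subshell exceptions.
Valence configurations: Mg⁺ [Ne]3s¹, N⁺ [He]2s²2p², S⁺ [Ne]3s²3p³.
The numbers (kJ/mol): Mg 1451, N 2856, S 2252.
So the second ionization energies run Mg < S < N.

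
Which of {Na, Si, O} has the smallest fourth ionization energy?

Si

IE_4 is the cost of taking one more electron from the +3 cation: Na³⁺ is already 2 electrons into the core; Si³⁺ still has 1 valence electron; O³⁺ still has 3 valence electrons.
Breaking into a closed-shell core is much more expensive than removing a leftover valence electron — Na has the largest IE_4 here.
Valence configurations: Si³⁺ [Ne]3s¹, O³⁺ [He]2s²2p¹.
Approximate IE_4 values (kJ/mol): Na 9543, Si 4356, O 7469.
Putting it together, IE_4: Si < O < Na.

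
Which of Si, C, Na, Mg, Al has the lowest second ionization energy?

Mg

Consider each +1 ion: Si⁺ still has 3 valence electrons; C⁺ still has 3 valence electrons; Na⁺ is the bare [Ne] core; Mg⁺ still has 1 valence electron; Al⁺ still has 2 valence electrons.
Pulling an electron out of a noble-gas core costs far more than removing a remaining valence electron, so Na sits at the high end of IE_2.
Valence configurations: Si⁺ [Ne]3s²3p¹, C⁺ [He]2s²2p¹, Mg⁺ [Ne]3s¹, Al⁺ [Ne]3s².
Si⁺ loses a lone 3p electron whereas Al⁺ must break into a filled 3s² pair, so IE_2(Al) > IE_2(Si) even though Si has the higher nuclear charge.
Approximate IE_2 values (kJ/mol): Si 1577, C 2353, Na 4562, Mg 1451, Al 1817.
Overall IE_2 order: Mg < Si < Al < C < Na.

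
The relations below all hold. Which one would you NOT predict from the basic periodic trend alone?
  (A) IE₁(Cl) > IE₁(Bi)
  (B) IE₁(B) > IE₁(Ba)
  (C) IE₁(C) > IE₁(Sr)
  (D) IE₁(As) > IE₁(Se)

The general trend: IE₁ increases across a period and decreases down a group.
(A) Cl (period 3, group 17) vs Bi (period 6, group 15): the stated order agrees with the simple trend.
(B) B (period 2, group 13) vs Ba (period 6, group 2): the stated order agrees with the simple trend.
(C) C (period 2, group 14) vs Sr (period 5, group 2): the stated order agrees with the simple trend.
(D) As (period 4, group 15) vs Se (period 4, group 16): the stated order contradicts the simple trend.
The exception is (D): Se (4p⁴) ionizes more easily than half-filled As (4p³).

(D)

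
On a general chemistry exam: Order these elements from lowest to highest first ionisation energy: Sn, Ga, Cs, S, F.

F is in period 2, group 17; S is in period 3, group 16; Ga is in period 4, group 13; Sn is in period 5, group 14; Cs is in period 6, group 1.
Across a period the outer electron is held more tightly (higher IE₁); down a group it sits in a higher shell, more shielded, and comes off more easily.
These span different periods and groups, so the two trends combine.
Ga > Cs: relative to Cs, both the across-period and down-group shifts push Ga's first ionization energy up.
Sn > Ga: the two effects oppose for this pair; the across-period effect wins (709 vs 579 kJ/mol).
S > Sn: both effects reinforce here, so S is clearly the higher of the two.
F > S: both effects reinforce here, so F is clearly the higher of the two.
For reference (kJ/mol): F 1681, S 1000, Ga 579, Sn 709, Cs 376.
So from lowest to highest: Cs < Ga < Sn < S < F.

Cs < Ga < Sn < S < F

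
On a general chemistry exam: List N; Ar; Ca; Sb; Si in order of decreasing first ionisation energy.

Ar, N, Sb, Si, Ca

N is in period 2, group 15; Si is in period 3, group 14; Ar is in period 3, group 18; Ca is in period 4, group 2; Sb is in period 5, group 15.
IE₁ increases left→right with effective nuclear charge and decreases top→bottom as the valence shell moves farther out.
These span different periods and groups, so the two trends combine.
Si > Ca: relative to Ca, both the across-period and down-group shifts push Si's first ionization energy up.
Sb > Si: the two effects oppose for this pair; the across-period effect wins (831 vs 786 kJ/mol).
N > Sb: N sits above Sb in group 15, so the down-group effect alone puts N higher.
Ar > N: period and group pull opposite ways; the across-period shift dominates (1521 vs 1402 kJ/mol).
Tabulated first ionization energy (kJ/mol): N 1402, Si 786, Ar 1521, Ca 590, Sb 831.
So from highest to lowest: Ar > N > Sb > Si > Ca.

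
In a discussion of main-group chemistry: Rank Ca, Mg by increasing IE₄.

Ca, Mg

The fourth ionization energy removes an electron from the +3 ion. For each element: Ca³⁺ is already 1 electron into the core; Mg³⁺ is already 1 electron into the core.
All of these are removing an electron from a noble-gas core or deeper; the smaller core (lower principal quantum number) is held far more tightly, and within a period the higher nuclear charge binds the same core more tightly.
Tabulated IE_4 (kJ/mol): Ca 6491, Mg 10543.
Putting it together, IE_4: Ca < Mg.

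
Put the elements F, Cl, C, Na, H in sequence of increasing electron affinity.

Na < H < C < F < Cl

Adding an electron releases more energy for atoms nearer the top right (short of the noble gases).
Neither a single period nor a single group — weigh both effects.
H > Na: H sits above Na in group 1, so the down-group effect alone puts H higher.
C > H: the two effects oppose for this pair; the across-period effect wins (122 vs 73 kJ/mol).
F > C: F lies to the right of C in period 2, so the across-period effect alone puts F higher.
Cl > F: this pair runs against the simple trend — see the exception note.
Note the exception: Cl has a higher electron affinity than F, contrary to the simple trend — F's small 2p subshell makes the incoming electron feel strong e⁻–e⁻ repulsion, so Cl actually releases more energy on gaining an electron.
Approximate values (kJ/mol): H 73, C 122, F 328, Na 53, Cl 349.
So from lowest to highest: Na < H < C < F < Cl.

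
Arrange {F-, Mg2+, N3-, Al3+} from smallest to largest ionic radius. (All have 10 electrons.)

All of these have 10 electrons, so size is governed by nuclear charge alone: the more protons, the stronger the pull on the same electron cloud, and the smaller the ion.
Nuclear charges: Al3+ (Z=13), Mg2+ (Z=12), F- (Z=9), N3- (Z=7).
Smallest to largest: Al3+ < Mg2+ < F- < N3-.

Al3+, Mg2+, F-, N3-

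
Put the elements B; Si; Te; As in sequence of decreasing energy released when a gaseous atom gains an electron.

B is in period 2, group 13; Si is in period 3, group 14; As is in period 4, group 15; Te is in period 5, group 16.
Adding an electron releases more energy for atoms nearer the top right (short of the noble gases).
A diagonal step moves right (one effect) and down (the opposite effect) at once.
As > B: the two effects oppose for this pair; the across-period effect wins (78 vs 27 kJ/mol).
Si > As: the two effects oppose for this pair; the down-group effect wins (134 vs 78 kJ/mol).
Te > Si: period and group pull opposite ways; the across-period shift dominates (190 vs 134 kJ/mol).
Tabulated electron affinity (kJ/mol): B 27, Si 134, As 78, Te 190.
So from highest to lowest: Te > Si > As > B.

Te, Si, As, B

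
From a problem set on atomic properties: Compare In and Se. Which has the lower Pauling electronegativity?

Electronegativity increases across a period and decreases down a group, tracking effective nuclear charge and atomic size.
These span different periods and groups, so the two trends combine.
Se > In: both effects reinforce here, so Se is clearly the higher of the two.
For reference (Pauling): Se 2.55, In 1.78.
So In has the lower Pauling electronegativity (In < Se).

In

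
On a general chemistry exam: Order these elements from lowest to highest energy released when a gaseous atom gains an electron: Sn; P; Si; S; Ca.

Ca, P, Sn, Si, S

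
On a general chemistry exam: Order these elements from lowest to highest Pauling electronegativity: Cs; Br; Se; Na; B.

B is in period 2, group 13; Na is in period 3, group 1; Se is in period 4, group 16; Br is in period 4, group 17; Cs is in period 6, group 1.
Electronegativity increases across a period and decreases down a group, tracking effective nuclear charge and atomic size.
Neither a single period nor a single group — weigh both effects.
Na > Cs: Na sits above Cs in group 1, so the down-group effect alone puts Na higher.
B > Na: relative to Na, both the across-period and down-group shifts push B's electronegativity up.
Se > B: period and group pull opposite ways; the across-period shift dominates (2.55 vs 2.04).
Br > Se: Br lies to the right of Se in period 4, so the across-period effect alone puts Br higher.
For reference (Pauling): B 2.04, Na 0.93, Se 2.55, Br 2.96, Cs 0.79.
So from lowest to highest: Cs < Na < B < Se < Br.

Cs < Na < B < Se < Br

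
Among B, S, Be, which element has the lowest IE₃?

S

IE_3 is the cost of taking one more electron from the +2 cation: B²⁺ still has 1 valence electron; S²⁺ still has 4 valence electrons; Be²⁺ is the bare [He] core.
Core electrons are held far more tightly than valence electrons, so Be tops the IE_3 order.
Valence configurations: B²⁺ [He]2s¹, S²⁺ [Ne]3s²3p².
Approximate IE_3 values (kJ/mol): B 3660, S 3357, Be 14849.
So the third ionization energies run S < B < Be.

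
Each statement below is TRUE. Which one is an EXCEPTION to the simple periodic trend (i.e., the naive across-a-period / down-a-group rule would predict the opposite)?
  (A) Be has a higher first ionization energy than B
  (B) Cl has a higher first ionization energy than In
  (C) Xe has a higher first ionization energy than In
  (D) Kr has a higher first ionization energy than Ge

(A)

The general trend: first ionization energy increases across a period and decreases down a group.
(A) Be (period 2, group 2) vs B (period 2, group 13): the stated order contradicts the simple trend.
(B) Cl (period 3, group 17) vs In (period 5, group 13): the stated order agrees with the simple trend.
(C) Xe (period 5, group 18) vs In (period 5, group 13): the stated order agrees with the simple trend.
(D) Kr (period 4, group 18) vs Ge (period 4, group 14): the stated order agrees with the simple trend.
The exception is (A): removing B's lone 2p electron is easier than breaking Be's filled 2s².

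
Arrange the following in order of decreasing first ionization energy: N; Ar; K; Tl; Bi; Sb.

Across a period the outer electron is held more tightly (higher IE₁); down a group it sits in a higher shell, more shielded, and comes off more easily.
These span different periods and groups, so the two trends combine.
Tl > K: the two effects oppose for this pair; the across-period effect wins (589 vs 419 kJ/mol).
Bi > Tl: both are in period 6; the period trend gives Bi the larger value.
Sb > Bi: they share group 15; the group trend gives Sb the larger value.
N > Sb: they share group 15; the group trend gives N the larger value.
Ar > N: the two effects oppose for this pair; the across-period effect wins (1521 vs 1402 kJ/mol).
Tabulated first ionization energy (kJ/mol): N 1402, Ar 1521, K 419, Sb 831, Tl 589, Bi 703.
So from highest to lowest: Ar > N > Sb > Bi > Tl > K.

Ar > N > Sb > Bi > Tl > K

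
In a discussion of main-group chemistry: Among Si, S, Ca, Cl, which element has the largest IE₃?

Consider each +2 ion: Si²⁺ still has 2 valence electrons; S²⁺ still has 4 valence electrons; Ca²⁺ is the bare [Ar] core; Cl²⁺ still has 5 valence electrons.
Core electrons are held far more tightly than valence electrons, so Ca tops the IE_3 order.
Valence configurations: Si²⁺ [Ne]3s², S²⁺ [Ne]3s²3p², Cl²⁺ [Ne]3s²3p³.
Approximate IE_3 values (kJ/mol): Si 3232, S 3357, Ca 4912, Cl 3822.
Hence IE_3: Si < S < Cl < Ca.

Ca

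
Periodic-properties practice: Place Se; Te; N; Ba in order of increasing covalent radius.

N < Se < Te < Ba

N is in period 2, group 15; Se is in period 4, group 16; Te is in period 5, group 16; Ba is in period 6, group 2.
Radius decreases left→right (rising Z_eff, same n) and increases top→bottom (higher n).
Neither a single period nor a single group — weigh both effects.
Se > N: the two effects oppose for this pair; the down-group effect wins (116 vs 71 pm).
Te > Se: Te sits below Se in group 16, so the down-group effect alone puts Te larger.
Ba > Te: relative to Te, both the across-period and down-group shifts push Ba's atomic radius up.
For reference (pm): N 71, Se 116, Te 136, Ba 196.
So from smallest to largest: N < Se < Te < Ba.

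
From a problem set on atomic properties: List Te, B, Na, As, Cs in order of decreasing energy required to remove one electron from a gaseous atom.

As > Te > B > Na > Cs

B is in period 2, group 13; Na is in period 3, group 1; As is in period 4, group 15; Te is in period 5, group 16; Cs is in period 6, group 1.
Removing the outermost electron gets harder across a period and easier down a group.
Neither a single period nor a single group — weigh both effects.
Na > Cs: they share group 1; the group trend gives Na the larger value.
B > Na: relative to Na, both the across-period and down-group shifts push B's first ionization energy up.
Te > B: period and group pull opposite ways; the across-period shift dominates (869 vs 801 kJ/mol).
As > Te: the two effects oppose for this pair; the down-group effect wins (947 vs 869 kJ/mol).
For reference (kJ/mol): B 801, Na 496, As 947, Te 869, Cs 376.
So from highest to lowest: As > Te > B > Na > Cs.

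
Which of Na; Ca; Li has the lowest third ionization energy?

Ca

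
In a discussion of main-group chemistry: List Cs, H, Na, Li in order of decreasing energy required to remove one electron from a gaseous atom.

First ionization energy rises across a period (greater Z_eff holds electrons more tightly) and falls down a group (valence electrons are farther from the nucleus).
All are in group 1, so first ionization energy increases up the group.
So from highest to lowest: H > Li > Na > Cs.

H > Li > Na > Cs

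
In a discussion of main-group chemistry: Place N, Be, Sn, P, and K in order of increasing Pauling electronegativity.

Be is in period 2, group 2; N is in period 2, group 15; P is in period 3, group 15; K is in period 4, group 1; Sn is in period 5, group 14.
Smaller atoms with higher effective nuclear charge are more electronegative.
These span different periods and groups, so the two trends combine.
Be > K: both effects reinforce here, so Be is clearly the higher of the two.
Sn > Be: period and group pull opposite ways; the across-period shift dominates (1.96 vs 1.57).
P > Sn: relative to Sn, both the across-period and down-group shifts push P's electronegativity up.
N > P: N sits above P in group 15, so the down-group effect alone puts N higher.
Approximate values (Pauling): Be 1.57, N 3.04, P 2.19, K 0.82, Sn 1.96.
So from lowest to highest: K < Be < Sn < P < N.

K < Be < Sn < P < N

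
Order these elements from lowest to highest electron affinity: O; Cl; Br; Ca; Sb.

O is in period 2, group 16; Cl is in period 3, group 17; Ca is in period 4, group 2; Br is in period 4, group 17; Sb is in period 5, group 15.
Atoms with high Z_eff and room in the valence shell (especially the halogens) have the most exothermic electron affinities.
These span different periods and groups, so the two trends combine.
Sb > Ca: the two effects oppose for this pair; the across-period effect wins (103 vs 2 kJ/mol).
O > Sb: both effects reinforce here, so O is clearly the higher of the two.
Br > O: the two effects oppose for this pair; the across-period effect wins (325 vs 141 kJ/mol).
Cl > Br: Cl sits above Br in group 17, so the down-group effect alone puts Cl higher.
Tabulated electron affinity (kJ/mol): O 141, Cl 349, Ca 2, Br 325, Sb 103.
So from lowest to highest: Ca < Sb < O < Br < Cl.

Ca < Sb < O < Br < Cl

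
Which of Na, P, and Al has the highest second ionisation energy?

Na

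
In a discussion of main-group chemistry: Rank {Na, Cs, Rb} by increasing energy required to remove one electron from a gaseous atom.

Na is in period 3, group 1; Rb is in period 5, group 1; Cs is in period 6, group 1.
Removing the outermost electron gets harder across a period and easier down a group.
All are in group 1, so first ionization energy increases up the group.
So from lowest to highest: Cs < Rb < Na.

Cs, Rb, Na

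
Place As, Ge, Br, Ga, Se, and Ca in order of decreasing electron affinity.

Adding an electron releases more energy for atoms nearer the top right (short of the noble gases).
All lie in period 4; the across-period trend (electron affinity increases left to right) applies, with the exception below.
Note the exception: Ge has a higher electron affinity than As, contrary to the simple trend — adding an electron to As's half-filled 4p³ is unfavourable, so Ge (4p²) has the more exothermic EA.
Tabulated electron affinity (kJ/mol): Ca 2, Ga 29, Ge 119, As 78, Se 195, Br 325.
So from highest to lowest: Br > Se > Ge > As > Ga > Ca.

Br, Se, Ge, As, Ga, Ca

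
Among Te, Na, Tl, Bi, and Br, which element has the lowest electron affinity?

Tl

Na is in period 3, group 1; Br is in period 4, group 17; Te is in period 5, group 16; Tl is in period 6, group 13; Bi is in period 6, group 15.
Atoms with high Z_eff and room in the valence shell (especially the halogens) have the most exothermic electron affinities.
Here both period and group differ, so the two effects have to be weighed against each other.
Na > Tl: period and group pull opposite ways; the down-group shift dominates (53 vs 19 kJ/mol).
Bi > Na: period and group pull opposite ways; the across-period shift dominates (91 vs 53 kJ/mol).
Te > Bi: both effects reinforce here, so Te is clearly the higher of the two.
Br > Te: relative to Te, both the across-period and down-group shifts push Br's electron affinity up.
Approximate values (kJ/mol): Na 53, Br 325, Te 190, Tl 19, Bi 91.
The lowest electron affinity among these belongs to Tl.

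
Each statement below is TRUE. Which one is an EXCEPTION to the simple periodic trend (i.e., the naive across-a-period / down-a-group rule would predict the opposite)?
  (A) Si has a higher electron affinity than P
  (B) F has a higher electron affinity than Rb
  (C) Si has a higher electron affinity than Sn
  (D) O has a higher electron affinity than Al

(A)

The general trend: electron affinity increases across a period and decreases down a group.
(A) Si (period 3, group 14) vs P (period 3, group 15): the stated order contradicts the simple trend.
(B) F (period 2, group 17) vs Rb (period 5, group 1): the stated order agrees with the simple trend.
(C) Si (period 3, group 14) vs Sn (period 5, group 14): the stated order agrees with the simple trend.
(D) O (period 2, group 16) vs Al (period 3, group 13): the stated order agrees with the simple trend.
The exception is (A): adding an electron to P's half-filled 3p³ is unfavourable, so Si (3p²) has the more exothermic EA.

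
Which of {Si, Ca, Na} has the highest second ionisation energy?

Na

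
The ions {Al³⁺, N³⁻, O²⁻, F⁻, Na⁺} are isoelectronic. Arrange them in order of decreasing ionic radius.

All of these have 10 electrons, so size is governed by nuclear charge alone: the more protons, the stronger the pull on the same electron cloud, and the smaller the ion.
Nuclear charges: Al³⁺ (Z=13), Na⁺ (Z=11), F⁻ (Z=9), O²⁻ (Z=8), N³⁻ (Z=7).
Largest to smallest: N³⁻ > O²⁻ > F⁻ > Na⁺ > Al³⁺.

N³⁻ > O²⁻ > F⁻ > Na⁺ > Al³⁺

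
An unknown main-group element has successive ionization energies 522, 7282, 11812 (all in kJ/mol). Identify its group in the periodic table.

Group 1

Look for the largest jump between consecutive ionization energies: IE2/IE1 ≈ 14.0, far larger than any earlier ratio.
That jump marks the point where a core electron is being removed. So the atom has 1 valence electron.
A main-group element with 1 valence electron is in group 1.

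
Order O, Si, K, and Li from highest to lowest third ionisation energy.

Li > O > K > Si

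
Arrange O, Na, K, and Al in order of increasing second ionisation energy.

After 1 electron has been removed, what remains? O⁺ still has 5 valence electrons; Na⁺ is the bare [Ne] core; K⁺ is the bare [Ar] core; Al⁺ still has 2 valence electrons.
Usually core removal costs more than valence removal, but here the competition is close: a tightly held n=2 valence electron can cost more to remove than an n=3 core electron, so the actual values have to decide it.
Valence configurations: O⁺ [He]2s²2p³, Al⁺ [Ne]3s².
Approximate IE_2 values (kJ/mol): O 3388, Na 4562, K 3052, Al 1817.
So the second ionization energies run Al < K < O < Na.

Al, K, O, Na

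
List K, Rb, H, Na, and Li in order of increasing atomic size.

H, Li, Na, K, Rb

H is in period 1, group 1; Li is in period 2, group 1; Na is in period 3, group 1; K is in period 4, group 1; Rb is in period 5, group 1.
Atomic radius shrinks across a period as nuclear charge pulls the same shell inward, and grows down a group as new shells are added.
All are in group 1, so atomic radius increases down the group.
So from smallest to largest: H < Li < Na < K < Rb.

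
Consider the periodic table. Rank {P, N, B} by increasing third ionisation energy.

P < B < N

Consider each +2 ion: P²⁺ still has 3 valence electrons; N²⁺ still has 3 valence electrons; B²⁺ still has 1 valence electron.
All are still removing valence electrons, so compare the +2 ions as you would atoms: IE_3 generally rises across a period (higher Z_eff) and falls down a group (larger shell), subject to the usual subshell exceptions.
Valence configurations: P²⁺ [Ne]3s²3p¹, N²⁺ [He]2s²2p¹, B²⁺ [He]2s¹.
The numbers (kJ/mol): P 2914, N 4578, B 3660.
So the third ionization energies run P < B < N.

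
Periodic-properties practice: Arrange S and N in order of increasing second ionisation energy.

S < N

IE_2 is the cost of taking one more electron from the +1 cation: S⁺ still has 5 valence electrons; N⁺ still has 4 valence electrons.
All are still removing valence electrons, so compare the +1 ions as you would atoms: IE_2 generally rises across a period (higher Z_eff) and falls down a group (larger shell), subject to the usual subshell exceptions.
Valence configurations: S⁺ [Ne]3s²3p³, N⁺ [He]2s²2p².
Tabulated IE_2 (kJ/mol): S 2252, N 2856.
Putting it together, IE_2: S < N.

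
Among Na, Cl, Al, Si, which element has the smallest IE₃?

The third ionization energy removes an electron from the +2 ion. For each element: Na²⁺ is already 1 electron into the core; Cl²⁺ still has 5 valence electrons; Al²⁺ still has 1 valence electron; Si²⁺ still has 2 valence electrons.
Pulling an electron out of a noble-gas core costs far more than removing a remaining valence electron, so Na sits at the high end of IE_3.
Valence configurations: Cl²⁺ [Ne]3s²3p³, Al²⁺ [Ne]3s¹, Si²⁺ [Ne]3s².
The numbers (kJ/mol): Na 6910, Cl 3822, Al 2745, Si 3232.
Overall IE_3 order: Al < Si < Cl < Na.

Al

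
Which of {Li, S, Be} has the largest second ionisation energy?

Li

After 1 electron has been removed, what remains? Li⁺ is the bare [He] core; S⁺ still has 5 valence electrons; Be⁺ still has 1 valence electron.
Pulling an electron out of a noble-gas core costs far more than removing a remaining valence electron, so Li sits at the high end of IE_2.
Valence configurations: S⁺ [Ne]3s²3p³, Be⁺ [He]2s¹.
The numbers (kJ/mol): Li 7298, S 2252, Be 1757.
So the second ionization energies run Be < S < Li.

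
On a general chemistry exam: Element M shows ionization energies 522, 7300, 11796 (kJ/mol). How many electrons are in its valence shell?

1

Look for the largest jump between consecutive ionization energies: IE2/IE1 ≈ 14.0, far larger than any earlier ratio.
That jump marks the point where a core electron is being removed. So the atom has 1 valence electron.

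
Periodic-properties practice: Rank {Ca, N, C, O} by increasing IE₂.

After 1 electron has been removed, what remains? Ca⁺ still has 1 valence electron; N⁺ still has 4 valence electrons; C⁺ still has 3 valence electrons; O⁺ still has 5 valence electrons.
All are still removing valence electrons, so compare the +1 ions as you would atoms: IE_2 generally rises across a period (higher Z_eff) and falls down a group (larger shell), subject to the usual subshell exceptions.
Valence configurations: Ca⁺ [Ar]4s¹, N⁺ [He]2s²2p², C⁺ [He]2s²2p¹, O⁺ [He]2s²2p³.
The numbers (kJ/mol): Ca 1145, N 2856, C 2353, O 3388.
So the second ionization energies run Ca < C < N < O.

Ca, C, N, O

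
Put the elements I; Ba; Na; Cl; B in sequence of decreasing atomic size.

Atomic radius shrinks across a period as nuclear charge pulls the same shell inward, and grows down a group as new shells are added.
Here both period and group differ, so the two effects have to be weighed against each other.
Cl > B: the two effects oppose for this pair; the down-group effect wins (99 vs 85 pm).
I > Cl: they share group 17; the group trend gives I the larger value.
Na > I: the two effects oppose for this pair; the across-period effect wins (155 vs 133 pm).
Ba > Na: the two effects oppose for this pair; the down-group effect wins (196 vs 155 pm).
For reference (pm): B 85, Na 155, Cl 99, I 133, Ba 196.
So from largest to smallest: Ba > Na > I > Cl > B.

Ba, Na, I, Cl, B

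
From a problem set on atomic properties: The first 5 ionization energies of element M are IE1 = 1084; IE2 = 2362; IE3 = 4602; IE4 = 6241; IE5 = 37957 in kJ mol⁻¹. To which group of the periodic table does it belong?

Group 14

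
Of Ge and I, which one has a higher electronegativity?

I

Ge is in period 4, group 14; I is in period 5, group 17.
Smaller atoms with higher effective nuclear charge are more electronegative.
Neither a single period nor a single group — weigh both effects.
I > Ge: the two effects oppose for this pair; the across-period effect wins (2.66 vs 2.01).
For reference (Pauling): Ge 2.01, I 2.66.
So I has the higher electronegativity (I > Ge).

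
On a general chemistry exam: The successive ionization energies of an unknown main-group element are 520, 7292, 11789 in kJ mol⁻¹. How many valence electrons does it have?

Look for the largest jump between consecutive ionization energies: IE2/IE1 ≈ 14.0, far larger than any earlier ratio.
That jump marks the point where a core electron is being removed. So the atom has 1 valence electron.

1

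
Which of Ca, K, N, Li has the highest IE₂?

Li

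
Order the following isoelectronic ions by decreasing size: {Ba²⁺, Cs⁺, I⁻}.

I⁻ > Cs⁺ > Ba²⁺

All of these have 54 electrons, so size is governed by nuclear charge alone: the more protons, the stronger the pull on the same electron cloud, and the smaller the ion.
Nuclear charges: Ba²⁺ (Z=56), Cs⁺ (Z=55), I⁻ (Z=53).
Largest to smallest: I⁻ > Cs⁺ > Ba²⁺.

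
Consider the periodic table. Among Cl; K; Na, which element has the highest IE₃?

Na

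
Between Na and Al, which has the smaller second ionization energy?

Consider each +1 ion: Na⁺ is the bare [Ne] core; Al⁺ still has 2 valence electrons.
Breaking into a closed-shell core is much more expensive than removing a leftover valence electron — Na has the largest IE_2 here.
Tabulated IE_2 (kJ/mol): Na 4562, Al 1817.
Overall IE_2 order: Al < Na.

Al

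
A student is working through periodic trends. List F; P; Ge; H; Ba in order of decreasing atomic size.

Ba > Ge > P > F > H

Atomic radius shrinks across a period as nuclear charge pulls the same shell inward, and grows down a group as new shells are added.
Here both period and group differ, so the two effects have to be weighed against each other.
F > H: period and group pull opposite ways; the down-group shift dominates (64 vs 32 pm).
P > F: both effects reinforce here, so P is clearly the larger of the two.
Ge > P: both effects reinforce here, so Ge is clearly the larger of the two.
Ba > Ge: both effects reinforce here, so Ba is clearly the larger of the two.
Tabulated atomic radius (pm): H 32, F 64, P 111, Ge 121, Ba 196.
So from largest to smallest: Ba > Ge > P > F > H.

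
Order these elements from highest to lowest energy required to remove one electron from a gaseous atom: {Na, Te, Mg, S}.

Removing the outermost electron gets harder across a period and easier down a group.
These span different periods and groups, so the two trends combine.
Mg > Na: Mg lies to the right of Na in period 3, so the across-period effect alone puts Mg higher.
Te > Mg: the two effects oppose for this pair; the across-period effect wins (869 vs 738 kJ/mol).
S > Te: S sits above Te in group 16, so the down-group effect alone puts S higher.
Tabulated first ionization energy (kJ/mol): Na 496, Mg 738, S 1000, Te 869.
So from highest to lowest: S > Te > Mg > Na.

S > Te > Mg > Na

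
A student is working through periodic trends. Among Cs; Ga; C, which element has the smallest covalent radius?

C

C is in period 2, group 14; Ga is in period 4, group 13; Cs is in period 6, group 1.
Across a period the added protons contract the valence shell; down a group each new principal shell makes the atom larger.
Here both period and group differ, so the two effects have to be weighed against each other.
Ga > C: relative to C, both the across-period and down-group shifts push Ga's atomic radius up.
Cs > Ga: relative to Ga, both the across-period and down-group shifts push Cs's atomic radius up.
Approximate values (pm): C 75, Ga 124, Cs 232.
The smallest covalent radius among these belongs to C.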